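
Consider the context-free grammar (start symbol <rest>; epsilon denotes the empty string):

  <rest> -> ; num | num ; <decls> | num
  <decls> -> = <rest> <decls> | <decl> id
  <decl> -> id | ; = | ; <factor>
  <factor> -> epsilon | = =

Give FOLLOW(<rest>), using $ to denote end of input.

<rest> is the start symbol, so $ ∈ FOLLOW(<rest>).
In <decls> -> = <rest> <decls>: add FIRST(<decls>) = { ;, =, id }.
Union: FOLLOW(<rest>) = { $, ;, =, id }.

{ $, ;, =, id }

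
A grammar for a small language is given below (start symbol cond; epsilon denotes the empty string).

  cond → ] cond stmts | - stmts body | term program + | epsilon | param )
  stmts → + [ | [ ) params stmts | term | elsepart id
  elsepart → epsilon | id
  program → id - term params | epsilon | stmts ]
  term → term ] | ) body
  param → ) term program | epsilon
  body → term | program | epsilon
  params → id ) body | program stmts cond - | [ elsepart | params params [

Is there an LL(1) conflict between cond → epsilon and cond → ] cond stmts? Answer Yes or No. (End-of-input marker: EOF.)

FIRST(epsilon) = { epsilon } and FIRST(] cond stmts) = { ] }.
The first is nullable but FOLLOW(cond) = { EOF, ), +, -, [, id } is disjoint from FIRST of the second.

No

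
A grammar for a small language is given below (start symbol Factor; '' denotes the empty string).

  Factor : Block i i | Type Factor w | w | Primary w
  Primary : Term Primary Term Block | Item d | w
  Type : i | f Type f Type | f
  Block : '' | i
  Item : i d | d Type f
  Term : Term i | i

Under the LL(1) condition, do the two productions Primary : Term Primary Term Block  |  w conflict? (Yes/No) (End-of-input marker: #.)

FIRST(Term Primary Term Block) = { i } and FIRST(w) = { w }.
The FIRST sets are disjoint and neither alternative is nullable — no conflict.

No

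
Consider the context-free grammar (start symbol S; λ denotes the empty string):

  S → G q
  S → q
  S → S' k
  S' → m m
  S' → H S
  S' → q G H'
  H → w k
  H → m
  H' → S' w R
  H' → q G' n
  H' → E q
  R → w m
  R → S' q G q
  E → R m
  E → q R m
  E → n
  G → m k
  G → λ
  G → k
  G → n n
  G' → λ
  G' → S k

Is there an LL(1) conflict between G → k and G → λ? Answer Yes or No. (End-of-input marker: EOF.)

No

FIRST(k) = { k } and FIRST(λ) = { λ }.
The second is nullable but FOLLOW(G) = { m, n, q, w } is disjoint from FIRST of the first.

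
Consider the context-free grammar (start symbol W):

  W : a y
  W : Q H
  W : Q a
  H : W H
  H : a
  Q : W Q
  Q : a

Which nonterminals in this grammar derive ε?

{ } (none)

No nonterminal has an empty production or an RHS whose symbols are all nullable.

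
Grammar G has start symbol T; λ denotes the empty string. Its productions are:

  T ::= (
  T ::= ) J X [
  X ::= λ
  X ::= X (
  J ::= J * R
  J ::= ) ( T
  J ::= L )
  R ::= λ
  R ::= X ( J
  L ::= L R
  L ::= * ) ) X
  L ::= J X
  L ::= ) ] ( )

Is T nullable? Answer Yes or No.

No

Nullable nonterminals: R, X.
No production of T has an RHS whose symbols are all nullable, so T is not nullable.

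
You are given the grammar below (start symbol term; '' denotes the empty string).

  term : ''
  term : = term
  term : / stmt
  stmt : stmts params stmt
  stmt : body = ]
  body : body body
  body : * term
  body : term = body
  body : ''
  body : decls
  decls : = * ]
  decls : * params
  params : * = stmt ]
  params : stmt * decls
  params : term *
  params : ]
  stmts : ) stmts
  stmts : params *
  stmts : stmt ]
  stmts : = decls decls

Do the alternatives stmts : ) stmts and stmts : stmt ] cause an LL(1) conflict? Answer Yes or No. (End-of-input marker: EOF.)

FIRST() stmts) = { ) } and FIRST(stmt ]) = { ), *, /, =, ] }.
Both contain ), so the two alternatives are not disjoint — LL(1) conflict.

Yes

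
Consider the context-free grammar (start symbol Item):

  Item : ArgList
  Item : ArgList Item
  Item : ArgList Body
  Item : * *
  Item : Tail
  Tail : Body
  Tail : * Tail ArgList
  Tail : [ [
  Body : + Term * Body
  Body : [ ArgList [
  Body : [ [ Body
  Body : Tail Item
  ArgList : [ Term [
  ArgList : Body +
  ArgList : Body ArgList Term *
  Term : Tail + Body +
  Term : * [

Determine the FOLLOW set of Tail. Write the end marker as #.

{ #, *, +, [ }

In Item : Tail: Tail is at the end, add FOLLOW(Item) = { #, *, +, [ }.
In Tail : * Tail ArgList: add FIRST(ArgList) = { *, +, [ }.
In Body : Tail Item: add FIRST(Item) = { *, +, [ }.
In Term : Tail + Body +: add FIRST(+ Body +) = { + }.
Union: FOLLOW(Tail) = { #, *, +, [ }.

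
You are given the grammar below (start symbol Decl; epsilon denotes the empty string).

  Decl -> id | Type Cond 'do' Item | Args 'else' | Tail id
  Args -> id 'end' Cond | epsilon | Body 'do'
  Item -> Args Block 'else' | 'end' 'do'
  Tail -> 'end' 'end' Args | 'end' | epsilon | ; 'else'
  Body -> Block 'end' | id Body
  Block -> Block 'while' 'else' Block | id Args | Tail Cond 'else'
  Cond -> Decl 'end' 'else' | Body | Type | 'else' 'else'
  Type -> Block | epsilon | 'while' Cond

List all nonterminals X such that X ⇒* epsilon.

Directly nullable (have an epsilon-production): Args, Tail, Type.
Cond -> Type with every symbol nullable, so Cond is nullable.
No other nonterminal has a production whose RHS symbols are all nullable.

{ Args, Cond, Tail, Type }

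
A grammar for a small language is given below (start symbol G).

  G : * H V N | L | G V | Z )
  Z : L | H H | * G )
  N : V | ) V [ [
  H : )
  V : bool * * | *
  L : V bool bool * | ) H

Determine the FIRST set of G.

{ ), *, bool }

G : * H V N contributes {*}.
From G : L: add FIRST(L) = { ), *, bool }.
From G : G V: add FIRST(G) = { ), *, bool }.
From G : Z ): add FIRST(Z) = { ), *, bool }.
Union: FIRST(G) = { ), *, bool }.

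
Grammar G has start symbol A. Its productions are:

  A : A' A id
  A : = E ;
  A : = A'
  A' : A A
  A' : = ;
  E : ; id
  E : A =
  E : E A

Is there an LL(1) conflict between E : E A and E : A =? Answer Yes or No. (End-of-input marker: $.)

FIRST(E A) = { ;, = } and FIRST(A =) = { = }.
Both contain =, so the two alternatives are not disjoint — LL(1) conflict.

Yes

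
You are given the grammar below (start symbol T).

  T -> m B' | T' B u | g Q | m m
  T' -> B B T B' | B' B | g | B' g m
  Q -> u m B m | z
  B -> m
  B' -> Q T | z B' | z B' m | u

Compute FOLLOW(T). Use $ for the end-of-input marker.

{ $, g, m, u, z }

T is the start symbol, so $ ∈ FOLLOW(T).
In T' -> B B T B': add FIRST(B') = { u, z }.
In B' -> Q T: T is at the end, add FOLLOW(B') = { $, g, m, u, z }.
Union: FOLLOW(T) = { $, g, m, u, z }.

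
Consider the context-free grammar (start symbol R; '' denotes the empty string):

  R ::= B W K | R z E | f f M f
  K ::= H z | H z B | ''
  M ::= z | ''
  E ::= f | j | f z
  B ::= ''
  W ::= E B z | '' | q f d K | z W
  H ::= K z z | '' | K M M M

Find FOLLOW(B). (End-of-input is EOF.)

In R ::= B W K: add FIRST(W K)\{''} = { f, j, q, z }.
  Since W K is nullable, also add FOLLOW(R) = { EOF, z }.
In K ::= H z B: B is at the end, add FOLLOW(K) = { EOF, z }.
In W ::= E B z: add FIRST(z) = { z }.
Union: FOLLOW(B) = { EOF, f, j, q, z }.

{ EOF, f, j, q, z }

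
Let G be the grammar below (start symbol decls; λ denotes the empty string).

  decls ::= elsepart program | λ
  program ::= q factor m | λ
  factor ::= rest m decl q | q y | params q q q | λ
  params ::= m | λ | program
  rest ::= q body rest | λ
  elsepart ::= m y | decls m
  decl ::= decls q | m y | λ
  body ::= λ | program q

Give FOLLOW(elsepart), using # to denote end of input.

In decls ::= elsepart program: add FIRST(program)\{λ} = { q }.
  Since program is nullable, also add FOLLOW(decls) = { #, m, q }.
Union: FOLLOW(elsepart) = { #, m, q }.

{ #, m, q }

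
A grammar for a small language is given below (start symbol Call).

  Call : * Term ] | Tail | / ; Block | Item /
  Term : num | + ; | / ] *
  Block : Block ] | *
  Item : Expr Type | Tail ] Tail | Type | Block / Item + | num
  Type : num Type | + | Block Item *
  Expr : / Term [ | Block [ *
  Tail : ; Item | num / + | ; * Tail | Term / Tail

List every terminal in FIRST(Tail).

Tail : ; Item contributes {;}.
Tail : num / + contributes {num}.
Tail : ; * Tail contributes {;}.
From Tail : Term / Tail: add FIRST(Term) = { +, /, num }.
Union: FIRST(Tail) = { +, /, ;, num }.

{ +, /, ;, num }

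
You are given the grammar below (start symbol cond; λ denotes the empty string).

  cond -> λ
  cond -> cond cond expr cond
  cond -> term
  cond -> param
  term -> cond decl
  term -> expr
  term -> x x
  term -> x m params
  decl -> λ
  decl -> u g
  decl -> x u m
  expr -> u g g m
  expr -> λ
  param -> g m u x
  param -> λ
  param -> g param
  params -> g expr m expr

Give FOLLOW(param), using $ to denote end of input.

{ $, g, u, x }

In cond -> param: param is at the end, add FOLLOW(cond) = { $, g, u, x }.
In param -> g param: param is at the end, add FOLLOW(param) = { $, g, u, x }.
Union: FOLLOW(param) = { $, g, u, x }.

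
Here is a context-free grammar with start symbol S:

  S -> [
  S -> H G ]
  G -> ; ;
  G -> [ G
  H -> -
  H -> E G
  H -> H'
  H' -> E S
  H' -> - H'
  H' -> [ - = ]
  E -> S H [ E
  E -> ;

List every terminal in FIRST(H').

From H' -> E S: add FIRST(E) = { -, ;, [ }.
H' -> - H' contributes {-}.
H' -> [ - = ] contributes {[}.
Union: FIRST(H') = { -, ;, [ }.

{ -, ;, [ }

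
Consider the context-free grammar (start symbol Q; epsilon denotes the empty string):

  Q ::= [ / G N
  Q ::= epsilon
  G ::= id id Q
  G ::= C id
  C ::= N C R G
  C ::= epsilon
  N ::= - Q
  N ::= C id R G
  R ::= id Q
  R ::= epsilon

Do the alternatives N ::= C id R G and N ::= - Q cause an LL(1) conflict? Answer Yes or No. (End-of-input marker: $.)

FIRST(C id R G) = { -, id } and FIRST(- Q) = { - }.
Both contain -, so the two alternatives are not disjoint — LL(1) conflict.

Yes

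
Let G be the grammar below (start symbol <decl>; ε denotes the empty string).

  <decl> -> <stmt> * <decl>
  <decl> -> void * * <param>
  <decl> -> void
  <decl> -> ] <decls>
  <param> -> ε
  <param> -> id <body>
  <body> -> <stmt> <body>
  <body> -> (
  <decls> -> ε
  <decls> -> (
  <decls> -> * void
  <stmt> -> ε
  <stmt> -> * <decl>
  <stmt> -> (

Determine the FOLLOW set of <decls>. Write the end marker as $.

{ $, (, * }

In <decl> -> ] <decls>: <decls> is at the end, add FOLLOW(<decl>) = { $, (, * }.
Union: FOLLOW(<decls>) = { $, (, * }.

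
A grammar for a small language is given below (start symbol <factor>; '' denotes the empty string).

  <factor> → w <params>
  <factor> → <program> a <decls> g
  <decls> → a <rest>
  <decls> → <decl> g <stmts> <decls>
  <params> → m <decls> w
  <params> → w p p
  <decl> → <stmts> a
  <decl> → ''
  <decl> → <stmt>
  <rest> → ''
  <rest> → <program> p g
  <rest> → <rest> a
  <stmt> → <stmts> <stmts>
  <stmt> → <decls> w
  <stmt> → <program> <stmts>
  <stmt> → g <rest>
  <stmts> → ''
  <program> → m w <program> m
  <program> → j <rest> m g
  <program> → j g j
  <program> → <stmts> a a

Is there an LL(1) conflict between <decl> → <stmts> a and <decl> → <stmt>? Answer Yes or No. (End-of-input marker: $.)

Yes

FIRST(<stmts> a) = { a } and FIRST(<stmt>) = { a, g, j, m, '' }.
Both contain a, so the two alternatives are not disjoint — LL(1) conflict.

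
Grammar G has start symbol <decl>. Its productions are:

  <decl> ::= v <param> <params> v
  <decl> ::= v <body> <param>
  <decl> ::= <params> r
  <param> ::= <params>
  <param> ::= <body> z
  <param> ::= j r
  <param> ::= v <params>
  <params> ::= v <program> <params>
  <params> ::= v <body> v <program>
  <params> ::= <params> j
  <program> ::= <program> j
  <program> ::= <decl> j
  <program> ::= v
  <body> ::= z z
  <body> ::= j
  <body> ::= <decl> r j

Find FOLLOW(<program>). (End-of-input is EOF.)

{ EOF, j, r, v }

In <params> ::= v <program> <params>: add FIRST(<params>) = { v }.
In <params> ::= v <body> v <program>: <program> is at the end, add FOLLOW(<params>) = { EOF, j, r, v }.
In <program> ::= <program> j: add FIRST(j) = { j }.
Union: FOLLOW(<program>) = { EOF, j, r, v }.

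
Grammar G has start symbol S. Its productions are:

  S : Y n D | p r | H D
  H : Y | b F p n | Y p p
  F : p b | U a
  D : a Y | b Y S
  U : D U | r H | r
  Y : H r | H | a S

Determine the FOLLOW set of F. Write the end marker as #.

{ p }

In H : b F p n: add FIRST(p n) = { p }.
Union: FOLLOW(F) = { p }.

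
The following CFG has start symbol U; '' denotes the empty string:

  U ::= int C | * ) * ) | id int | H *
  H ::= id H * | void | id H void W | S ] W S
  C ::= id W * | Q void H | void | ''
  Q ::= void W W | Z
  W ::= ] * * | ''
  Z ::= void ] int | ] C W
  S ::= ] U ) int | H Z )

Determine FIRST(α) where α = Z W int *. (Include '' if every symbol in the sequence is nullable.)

{ ], void }

Add FIRST(Z) = { ], void }; Z is not nullable, stop.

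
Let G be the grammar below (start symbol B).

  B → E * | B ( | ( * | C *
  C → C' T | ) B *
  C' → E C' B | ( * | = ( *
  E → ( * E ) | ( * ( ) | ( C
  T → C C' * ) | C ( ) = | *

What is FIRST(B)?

From B → E *: add FIRST(E) = { ( }.
From B → B (: add FIRST(B) = { (, ), = }.
B → ( * contributes {(}.
From B → C *: add FIRST(C) = { (, ), = }.
Union: FIRST(B) = { (, ), = }.

{ (, ), = }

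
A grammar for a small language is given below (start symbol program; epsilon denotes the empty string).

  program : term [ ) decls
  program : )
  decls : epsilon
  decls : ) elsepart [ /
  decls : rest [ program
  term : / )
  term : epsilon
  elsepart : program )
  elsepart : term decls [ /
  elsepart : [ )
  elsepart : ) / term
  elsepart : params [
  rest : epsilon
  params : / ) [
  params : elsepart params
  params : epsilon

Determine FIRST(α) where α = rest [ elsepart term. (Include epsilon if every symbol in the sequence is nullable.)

Add FIRST(rest)\{epsilon} = {  }; rest is nullable, continue.
[ is a terminal; add {[} and stop.

{ [ }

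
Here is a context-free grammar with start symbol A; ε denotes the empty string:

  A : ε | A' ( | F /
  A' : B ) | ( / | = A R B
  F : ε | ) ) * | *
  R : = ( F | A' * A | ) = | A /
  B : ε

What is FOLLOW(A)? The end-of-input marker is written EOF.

{ EOF, (, ), *, /, = }

A is the start symbol, so EOF ∈ FOLLOW(A).
In A' : = A R B: add FIRST(R B) = { (, ), *, /, = }.
In R : A' * A: A is at the end, add FOLLOW(R) = { (, * }.
In R : A /: add FIRST(/) = { / }.
Union: FOLLOW(A) = { EOF, (, ), *, /, = }.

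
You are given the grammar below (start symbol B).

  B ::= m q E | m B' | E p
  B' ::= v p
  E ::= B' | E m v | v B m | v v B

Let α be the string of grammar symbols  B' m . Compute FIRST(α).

Add FIRST(B') = { v }; B' is not nullable, stop.

{ v }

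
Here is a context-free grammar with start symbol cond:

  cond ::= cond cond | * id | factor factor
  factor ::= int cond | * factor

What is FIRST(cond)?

{ *, int }

From cond ::= cond cond: add FIRST(cond) = { *, int }.
cond ::= * id contributes {*}.
From cond ::= factor factor: add FIRST(factor) = { *, int }.
Union: FIRST(cond) = { *, int }.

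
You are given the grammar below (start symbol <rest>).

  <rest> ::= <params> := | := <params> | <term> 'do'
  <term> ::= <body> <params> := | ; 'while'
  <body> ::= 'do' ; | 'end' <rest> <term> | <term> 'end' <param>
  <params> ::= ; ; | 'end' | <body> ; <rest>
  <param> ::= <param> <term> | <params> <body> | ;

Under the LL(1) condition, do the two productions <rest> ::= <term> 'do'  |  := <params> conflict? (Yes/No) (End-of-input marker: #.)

No

FIRST(<term> 'do') = { 'do', 'end', ; } and FIRST(:= <params>) = { := }.
The FIRST sets are disjoint and neither alternative is nullable — no conflict.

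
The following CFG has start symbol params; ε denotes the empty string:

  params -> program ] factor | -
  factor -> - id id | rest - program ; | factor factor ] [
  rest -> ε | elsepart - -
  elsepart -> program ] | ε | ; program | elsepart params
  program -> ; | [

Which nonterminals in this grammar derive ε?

Directly nullable (have an ε-production): rest, elsepart.
No other nonterminal has a production whose RHS symbols are all nullable.

{ elsepart, rest }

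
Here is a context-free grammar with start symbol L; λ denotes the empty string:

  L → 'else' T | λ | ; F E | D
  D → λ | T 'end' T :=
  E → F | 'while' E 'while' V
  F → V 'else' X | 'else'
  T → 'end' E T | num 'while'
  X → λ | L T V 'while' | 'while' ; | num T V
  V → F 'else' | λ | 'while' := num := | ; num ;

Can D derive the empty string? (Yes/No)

D has an λ-production, so D ⇒ λ.

Yes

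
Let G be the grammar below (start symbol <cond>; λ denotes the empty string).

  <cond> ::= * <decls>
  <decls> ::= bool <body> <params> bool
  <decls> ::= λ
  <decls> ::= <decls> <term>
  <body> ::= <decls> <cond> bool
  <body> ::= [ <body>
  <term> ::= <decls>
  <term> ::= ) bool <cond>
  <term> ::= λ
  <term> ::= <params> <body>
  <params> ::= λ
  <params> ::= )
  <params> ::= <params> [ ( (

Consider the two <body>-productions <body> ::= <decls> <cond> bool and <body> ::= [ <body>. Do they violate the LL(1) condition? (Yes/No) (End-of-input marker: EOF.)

FIRST(<decls> <cond> bool) = { ), *, [, bool } and FIRST([ <body>) = { [ }.
Both contain [, so the two alternatives are not disjoint — LL(1) conflict.

Yes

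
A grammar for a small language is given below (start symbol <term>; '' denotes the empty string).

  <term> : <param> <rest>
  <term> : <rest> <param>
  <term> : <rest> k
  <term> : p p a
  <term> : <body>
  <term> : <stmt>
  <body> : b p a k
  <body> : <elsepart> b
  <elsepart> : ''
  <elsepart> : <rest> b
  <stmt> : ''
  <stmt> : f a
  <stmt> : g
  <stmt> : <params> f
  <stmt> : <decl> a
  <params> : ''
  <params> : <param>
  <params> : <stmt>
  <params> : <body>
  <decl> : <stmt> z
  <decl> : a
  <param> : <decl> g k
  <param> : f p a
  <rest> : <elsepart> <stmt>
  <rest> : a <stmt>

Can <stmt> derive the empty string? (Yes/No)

Yes

<stmt> has an ''-production, so <stmt> ⇒ ''.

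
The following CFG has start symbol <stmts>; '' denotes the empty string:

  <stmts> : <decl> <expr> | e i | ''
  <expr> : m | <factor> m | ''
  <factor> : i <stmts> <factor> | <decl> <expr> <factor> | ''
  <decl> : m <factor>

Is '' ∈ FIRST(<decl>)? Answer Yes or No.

No

Nullable nonterminals: <expr>, <factor>, <stmts>.
No production of <decl> has an RHS whose symbols are all nullable, so <decl> is not nullable.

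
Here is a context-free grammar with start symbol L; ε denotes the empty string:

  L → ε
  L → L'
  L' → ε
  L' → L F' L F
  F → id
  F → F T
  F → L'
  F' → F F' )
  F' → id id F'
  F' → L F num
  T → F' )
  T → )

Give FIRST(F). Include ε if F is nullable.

F → id contributes {id}.
From F → F T: F nullable, take FIRST(F) ∪ FIRST(T) = { ), id, num }.
From F → L': add FIRST(L') = { ), id, num, ε } (including ε since L' is nullable).
Union: FIRST(F) = { ), id, num, ε }.

{ ), id, num, ε }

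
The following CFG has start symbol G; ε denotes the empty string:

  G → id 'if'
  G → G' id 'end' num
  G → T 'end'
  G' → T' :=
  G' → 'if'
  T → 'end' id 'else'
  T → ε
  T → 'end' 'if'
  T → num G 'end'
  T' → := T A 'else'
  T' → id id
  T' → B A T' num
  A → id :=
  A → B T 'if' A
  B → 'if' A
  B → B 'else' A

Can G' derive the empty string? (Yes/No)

No

Nullable nonterminals: T.
No production of G' has an RHS whose symbols are all nullable, so G' is not nullable.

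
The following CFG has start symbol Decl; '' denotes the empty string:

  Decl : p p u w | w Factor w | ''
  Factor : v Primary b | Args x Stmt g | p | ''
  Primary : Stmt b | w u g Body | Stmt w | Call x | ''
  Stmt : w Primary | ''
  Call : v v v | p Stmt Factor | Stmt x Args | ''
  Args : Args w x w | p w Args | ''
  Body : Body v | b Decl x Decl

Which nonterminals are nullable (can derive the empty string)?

Directly nullable (have an ''-production): Decl, Factor, Primary, Stmt, Call, Args.
No other nonterminal has a production whose RHS symbols are all nullable.

{ Args, Call, Decl, Factor, Primary, Stmt }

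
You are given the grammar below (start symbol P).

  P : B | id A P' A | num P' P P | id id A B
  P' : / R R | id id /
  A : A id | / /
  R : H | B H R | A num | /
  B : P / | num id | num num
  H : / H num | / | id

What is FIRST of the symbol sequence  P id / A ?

{ id, num }

Add FIRST(P) = { id, num }; P is not nullable, stop.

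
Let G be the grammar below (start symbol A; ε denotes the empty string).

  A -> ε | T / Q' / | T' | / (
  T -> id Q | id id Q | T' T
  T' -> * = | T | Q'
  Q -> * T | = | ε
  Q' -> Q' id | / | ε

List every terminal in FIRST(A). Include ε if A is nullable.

{ *, /, id, ε }

A -> ε contributes ε.
From A -> T / Q' /: add FIRST(T) = { *, /, id }.
From A -> T': add FIRST(T') = { *, /, id, ε } (including ε since T' is nullable).
A -> / ( contributes {/}.
Union: FIRST(A) = { *, /, id, ε }.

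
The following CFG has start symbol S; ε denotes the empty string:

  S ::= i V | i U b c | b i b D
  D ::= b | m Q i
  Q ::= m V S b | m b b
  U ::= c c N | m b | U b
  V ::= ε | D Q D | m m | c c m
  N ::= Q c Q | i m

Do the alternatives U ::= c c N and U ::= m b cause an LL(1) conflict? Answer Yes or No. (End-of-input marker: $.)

No

FIRST(c c N) = { c } and FIRST(m b) = { m }.
The FIRST sets are disjoint and neither alternative is nullable — no conflict.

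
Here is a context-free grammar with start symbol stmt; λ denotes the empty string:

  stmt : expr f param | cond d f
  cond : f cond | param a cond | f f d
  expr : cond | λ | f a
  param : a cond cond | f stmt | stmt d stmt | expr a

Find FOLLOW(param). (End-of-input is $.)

In stmt : expr f param: param is at the end, add FOLLOW(stmt) = { $, a, d }.
In cond : param a cond: add FIRST(a cond) = { a }.
Union: FOLLOW(param) = { $, a, d }.

{ $, a, d }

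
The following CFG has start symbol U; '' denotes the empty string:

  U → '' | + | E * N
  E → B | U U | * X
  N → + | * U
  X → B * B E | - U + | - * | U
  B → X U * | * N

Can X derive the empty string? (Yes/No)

X → U and each of U is nullable, so X ⇒* ''.

Yes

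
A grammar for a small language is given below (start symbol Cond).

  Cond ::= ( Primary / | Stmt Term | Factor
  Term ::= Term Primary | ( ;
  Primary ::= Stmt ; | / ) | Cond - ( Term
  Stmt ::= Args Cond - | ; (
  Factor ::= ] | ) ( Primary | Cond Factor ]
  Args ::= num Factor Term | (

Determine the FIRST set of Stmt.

From Stmt ::= Args Cond -: add FIRST(Args) = { (, num }.
Stmt ::= ; ( contributes {;}.
Union: FIRST(Stmt) = { (, ;, num }.

{ (, ;, num }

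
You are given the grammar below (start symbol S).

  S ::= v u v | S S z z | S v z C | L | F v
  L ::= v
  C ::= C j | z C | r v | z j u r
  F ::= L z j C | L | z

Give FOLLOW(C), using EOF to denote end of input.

In S ::= S v z C: C is at the end, add FOLLOW(S) = { EOF, v, z }.
In C ::= C j: add FIRST(j) = { j }.
In C ::= z C: C is at the end, add FOLLOW(C) = { EOF, j, v, z }.
In F ::= L z j C: C is at the end, add FOLLOW(F) = { v }.
Union: FOLLOW(C) = { EOF, j, v, z }.

{ EOF, j, v, z }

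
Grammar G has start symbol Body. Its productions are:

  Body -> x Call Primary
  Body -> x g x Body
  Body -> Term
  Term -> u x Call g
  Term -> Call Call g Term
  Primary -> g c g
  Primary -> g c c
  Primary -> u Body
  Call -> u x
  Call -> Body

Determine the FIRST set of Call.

Call -> u x contributes {u}.
From Call -> Body: add FIRST(Body) = { u, x }.
Union: FIRST(Call) = { u, x }.

{ u, x }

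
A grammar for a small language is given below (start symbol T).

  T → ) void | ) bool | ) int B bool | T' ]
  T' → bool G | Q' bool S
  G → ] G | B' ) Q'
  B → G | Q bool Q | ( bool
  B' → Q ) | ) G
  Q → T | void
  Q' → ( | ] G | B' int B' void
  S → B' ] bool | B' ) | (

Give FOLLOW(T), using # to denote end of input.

T is the start symbol, so # ∈ FOLLOW(T).
In Q → T: T is at the end, add FOLLOW(Q) = { ), bool }.
Union: FOLLOW(T) = { #, ), bool }.

{ #, ), bool }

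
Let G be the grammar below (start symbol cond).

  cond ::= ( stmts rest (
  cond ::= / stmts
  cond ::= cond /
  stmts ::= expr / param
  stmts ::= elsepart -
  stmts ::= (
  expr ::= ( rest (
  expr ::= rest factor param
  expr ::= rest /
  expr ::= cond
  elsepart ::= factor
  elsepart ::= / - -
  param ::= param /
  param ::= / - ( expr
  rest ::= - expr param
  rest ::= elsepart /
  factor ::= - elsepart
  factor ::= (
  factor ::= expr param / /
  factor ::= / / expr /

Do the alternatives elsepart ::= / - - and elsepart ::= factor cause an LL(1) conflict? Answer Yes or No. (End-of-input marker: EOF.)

FIRST(/ - -) = { / } and FIRST(factor) = { (, -, / }.
Both contain /, so the two alternatives are not disjoint — LL(1) conflict.

Yes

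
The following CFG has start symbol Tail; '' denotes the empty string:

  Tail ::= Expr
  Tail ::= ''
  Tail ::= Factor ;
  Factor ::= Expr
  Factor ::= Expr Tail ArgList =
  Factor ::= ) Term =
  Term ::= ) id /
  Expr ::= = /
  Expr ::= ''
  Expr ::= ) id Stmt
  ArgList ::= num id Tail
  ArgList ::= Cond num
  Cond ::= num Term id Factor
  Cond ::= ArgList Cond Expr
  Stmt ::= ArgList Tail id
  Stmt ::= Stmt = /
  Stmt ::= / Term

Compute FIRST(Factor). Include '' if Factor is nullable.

{ ), ;, =, num, '' }

From Factor ::= Expr: add FIRST(Expr) = { ), =, '' } (including '' since Expr is nullable).
From Factor ::= Expr Tail ArgList =: Expr, Tail nullable, take FIRST(Expr) ∪ FIRST(Tail) ∪ FIRST(ArgList) = { ), ;, =, num }.
Factor ::= ) Term = contributes {)}.
Union: FIRST(Factor) = { ), ;, =, num, '' }.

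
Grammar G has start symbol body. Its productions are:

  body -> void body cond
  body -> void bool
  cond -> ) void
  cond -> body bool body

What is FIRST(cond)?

{ ), void }

cond -> ) void contributes {)}.
From cond -> body bool body: add FIRST(body) = { void }.
Union: FIRST(cond) = { ), void }.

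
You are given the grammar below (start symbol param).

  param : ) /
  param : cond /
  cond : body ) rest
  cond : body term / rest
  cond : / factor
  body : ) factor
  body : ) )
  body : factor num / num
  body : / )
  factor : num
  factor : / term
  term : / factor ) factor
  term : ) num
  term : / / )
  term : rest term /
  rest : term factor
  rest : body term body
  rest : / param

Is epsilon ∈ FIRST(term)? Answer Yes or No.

No

No nonterminal in this grammar is nullable.
No production of term has an RHS whose symbols are all nullable, so term is not nullable.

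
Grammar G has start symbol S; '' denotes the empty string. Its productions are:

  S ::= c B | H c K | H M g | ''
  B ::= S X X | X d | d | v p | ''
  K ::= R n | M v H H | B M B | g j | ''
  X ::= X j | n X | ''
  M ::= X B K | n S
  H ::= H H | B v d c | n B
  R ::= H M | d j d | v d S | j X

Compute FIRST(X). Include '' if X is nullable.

From X ::= X j: X nullable, take FIRST(X) ∪ {j} = { j, n }.
X ::= n X contributes {n}.
X ::= '' contributes ''.
Union: FIRST(X) = { j, n, '' }.

{ j, n, '' }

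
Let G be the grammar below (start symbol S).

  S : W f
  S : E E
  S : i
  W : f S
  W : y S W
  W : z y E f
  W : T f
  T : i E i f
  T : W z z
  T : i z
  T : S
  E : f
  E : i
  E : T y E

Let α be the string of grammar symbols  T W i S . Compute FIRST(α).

{ f, i, y, z }

Add FIRST(T) = { f, i, y, z }; T is not nullable, stop.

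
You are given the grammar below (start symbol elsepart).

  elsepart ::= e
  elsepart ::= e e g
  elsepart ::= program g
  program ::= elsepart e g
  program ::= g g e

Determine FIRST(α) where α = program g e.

{ e, g }

Add FIRST(program) = { e, g }; program is not nullable, stop.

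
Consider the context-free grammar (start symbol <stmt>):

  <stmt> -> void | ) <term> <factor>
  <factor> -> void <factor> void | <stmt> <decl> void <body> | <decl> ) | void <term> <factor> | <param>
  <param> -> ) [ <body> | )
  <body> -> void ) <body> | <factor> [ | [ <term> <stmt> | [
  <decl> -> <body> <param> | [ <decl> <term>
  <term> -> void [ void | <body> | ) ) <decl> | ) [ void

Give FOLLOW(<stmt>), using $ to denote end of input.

<stmt> is the start symbol, so $ ∈ FOLLOW(<stmt>).
In <factor> -> <stmt> <decl> void <body>: add FIRST(<decl> void <body>) = { ), [, void }.
In <body> -> [ <term> <stmt>: <stmt> is at the end, add FOLLOW(<body>) = { $, ), [, void }.
Union: FOLLOW(<stmt>) = { $, ), [, void }.

{ $, ), [, void }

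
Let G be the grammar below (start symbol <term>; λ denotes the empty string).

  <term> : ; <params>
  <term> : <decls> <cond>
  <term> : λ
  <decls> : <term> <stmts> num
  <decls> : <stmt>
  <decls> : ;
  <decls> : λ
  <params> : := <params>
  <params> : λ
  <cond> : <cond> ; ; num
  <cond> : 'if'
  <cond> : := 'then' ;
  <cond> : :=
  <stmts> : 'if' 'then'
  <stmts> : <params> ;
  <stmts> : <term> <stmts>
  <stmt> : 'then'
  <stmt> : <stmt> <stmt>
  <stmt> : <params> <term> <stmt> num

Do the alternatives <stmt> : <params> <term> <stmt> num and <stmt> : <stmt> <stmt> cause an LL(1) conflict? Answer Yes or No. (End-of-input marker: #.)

Yes

FIRST(<params> <term> <stmt> num) = { 'if', 'then', :=, ; } and FIRST(<stmt> <stmt>) = { 'if', 'then', :=, ; }.
Both contain 'if', so the two alternatives are not disjoint — LL(1) conflict.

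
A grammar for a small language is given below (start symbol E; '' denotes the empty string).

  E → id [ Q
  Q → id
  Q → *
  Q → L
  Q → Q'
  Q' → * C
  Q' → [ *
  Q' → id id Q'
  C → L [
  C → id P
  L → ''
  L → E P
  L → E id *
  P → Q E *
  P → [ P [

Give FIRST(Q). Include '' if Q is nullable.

{ *, [, id, '' }

Q → id contributes {id}.
Q → * contributes {*}.
From Q → L: add FIRST(L) = { id, '' } (including '' since L is nullable).
From Q → Q': add FIRST(Q') = { *, [, id }.
Union: FIRST(Q) = { *, [, id, '' }.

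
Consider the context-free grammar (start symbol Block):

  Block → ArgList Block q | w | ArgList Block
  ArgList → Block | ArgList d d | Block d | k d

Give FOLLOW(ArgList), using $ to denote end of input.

In Block → ArgList Block q: add FIRST(Block q) = { k, w }.
In Block → ArgList Block: add FIRST(Block) = { k, w }.
In ArgList → ArgList d d: add FIRST(d d) = { d }.
Union: FOLLOW(ArgList) = { d, k, w }.

{ d, k, w }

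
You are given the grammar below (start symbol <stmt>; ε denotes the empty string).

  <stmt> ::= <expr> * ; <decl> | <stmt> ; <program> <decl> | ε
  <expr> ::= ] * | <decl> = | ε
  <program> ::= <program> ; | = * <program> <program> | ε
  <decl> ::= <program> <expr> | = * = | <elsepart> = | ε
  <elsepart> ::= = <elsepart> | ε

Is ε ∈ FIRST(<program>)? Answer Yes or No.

<program> has an ε-production, so <program> ⇒ ε.

Yes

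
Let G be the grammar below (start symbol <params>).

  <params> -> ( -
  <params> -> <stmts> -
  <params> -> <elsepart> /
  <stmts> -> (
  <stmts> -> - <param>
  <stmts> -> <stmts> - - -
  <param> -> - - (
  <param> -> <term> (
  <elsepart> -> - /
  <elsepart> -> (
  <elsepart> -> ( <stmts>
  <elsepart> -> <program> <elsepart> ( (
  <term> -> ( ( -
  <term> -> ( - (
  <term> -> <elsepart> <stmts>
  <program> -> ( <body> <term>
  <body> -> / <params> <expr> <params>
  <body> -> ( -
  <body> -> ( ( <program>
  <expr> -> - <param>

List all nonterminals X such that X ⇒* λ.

{ } (none)

No nonterminal has an empty production or an RHS whose symbols are all nullable.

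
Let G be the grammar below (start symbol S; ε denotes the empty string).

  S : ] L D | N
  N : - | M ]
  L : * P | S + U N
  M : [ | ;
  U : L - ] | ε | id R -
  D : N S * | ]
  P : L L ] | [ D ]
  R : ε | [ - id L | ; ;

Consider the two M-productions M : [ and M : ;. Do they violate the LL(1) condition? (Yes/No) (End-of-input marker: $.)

No

FIRST([) = { [ } and FIRST(;) = { ; }.
The FIRST sets are disjoint and neither alternative is nullable — no conflict.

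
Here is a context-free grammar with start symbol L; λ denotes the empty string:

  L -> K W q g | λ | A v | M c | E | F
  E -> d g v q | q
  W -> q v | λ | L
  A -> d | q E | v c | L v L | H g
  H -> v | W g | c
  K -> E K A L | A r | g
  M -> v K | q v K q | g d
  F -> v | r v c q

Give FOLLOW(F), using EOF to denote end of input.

In L -> F: F is at the end, add FOLLOW(L) = { EOF, c, d, g, q, r, v }.
Union: FOLLOW(F) = { EOF, c, d, g, q, r, v }.

{ EOF, c, d, g, q, r, v }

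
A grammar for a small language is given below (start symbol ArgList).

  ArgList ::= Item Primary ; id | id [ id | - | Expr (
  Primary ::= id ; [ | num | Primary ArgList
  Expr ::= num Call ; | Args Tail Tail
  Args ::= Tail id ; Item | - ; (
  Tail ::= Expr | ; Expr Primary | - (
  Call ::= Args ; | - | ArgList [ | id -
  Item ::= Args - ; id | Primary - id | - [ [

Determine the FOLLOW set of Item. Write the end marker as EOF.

{ -, ;, id, num }

In ArgList ::= Item Primary ; id: add FIRST(Primary ; id) = { id, num }.
In Args ::= Tail id ; Item: Item is at the end, add FOLLOW(Args) = { -, ;, num }.
Union: FOLLOW(Item) = { -, ;, id, num }.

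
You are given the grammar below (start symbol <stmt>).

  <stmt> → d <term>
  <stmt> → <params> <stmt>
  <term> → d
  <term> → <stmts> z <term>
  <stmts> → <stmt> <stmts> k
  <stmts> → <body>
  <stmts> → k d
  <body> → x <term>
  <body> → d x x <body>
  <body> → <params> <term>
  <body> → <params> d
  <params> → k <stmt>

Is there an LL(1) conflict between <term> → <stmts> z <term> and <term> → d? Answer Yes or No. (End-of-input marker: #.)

Yes

FIRST(<stmts> z <term>) = { d, k, x } and FIRST(d) = { d }.
Both contain d, so the two alternatives are not disjoint — LL(1) conflict.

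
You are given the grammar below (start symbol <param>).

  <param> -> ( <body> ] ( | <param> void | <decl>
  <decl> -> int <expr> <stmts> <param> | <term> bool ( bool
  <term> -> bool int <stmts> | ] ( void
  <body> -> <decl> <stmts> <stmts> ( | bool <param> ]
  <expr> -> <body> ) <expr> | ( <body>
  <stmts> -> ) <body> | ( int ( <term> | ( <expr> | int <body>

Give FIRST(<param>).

<param> -> ( <body> ] ( contributes {(}.
From <param> -> <param> void: add FIRST(<param>) = { (, ], bool, int }.
From <param> -> <decl>: add FIRST(<decl>) = { ], bool, int }.
Union: FIRST(<param>) = { (, ], bool, int }.

{ (, ], bool, int }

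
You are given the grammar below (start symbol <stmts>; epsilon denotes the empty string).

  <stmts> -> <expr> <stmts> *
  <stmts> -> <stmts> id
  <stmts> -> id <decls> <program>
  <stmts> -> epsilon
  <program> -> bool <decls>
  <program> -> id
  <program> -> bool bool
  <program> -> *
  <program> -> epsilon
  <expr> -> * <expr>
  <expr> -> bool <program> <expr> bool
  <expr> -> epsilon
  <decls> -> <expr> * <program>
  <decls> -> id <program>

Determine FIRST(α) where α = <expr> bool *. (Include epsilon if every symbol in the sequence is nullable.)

{ *, bool }

Add FIRST(<expr>)\{epsilon} = { *, bool }; <expr> is nullable, continue.
bool is a terminal; add {bool} and stop.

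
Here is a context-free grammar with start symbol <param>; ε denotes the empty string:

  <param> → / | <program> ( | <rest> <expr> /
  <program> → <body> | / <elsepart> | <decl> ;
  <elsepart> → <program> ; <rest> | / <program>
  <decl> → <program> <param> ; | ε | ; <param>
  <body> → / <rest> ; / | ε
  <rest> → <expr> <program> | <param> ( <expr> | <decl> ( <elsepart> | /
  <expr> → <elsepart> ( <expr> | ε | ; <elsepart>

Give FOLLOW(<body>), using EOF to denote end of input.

In <program> → <body>: <body> is at the end, add FOLLOW(<program>) = { (, /, ; }.
Union: FOLLOW(<body>) = { (, /, ; }.

{ (, /, ; }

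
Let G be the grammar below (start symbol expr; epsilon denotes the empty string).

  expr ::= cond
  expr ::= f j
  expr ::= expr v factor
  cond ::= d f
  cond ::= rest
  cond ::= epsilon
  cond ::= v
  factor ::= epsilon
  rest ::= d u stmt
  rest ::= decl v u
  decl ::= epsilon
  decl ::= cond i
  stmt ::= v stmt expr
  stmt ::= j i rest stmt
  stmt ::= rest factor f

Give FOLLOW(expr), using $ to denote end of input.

{ $, d, f, i, j, v }

expr is the start symbol, so $ ∈ FOLLOW(expr).
In expr ::= expr v factor: add FIRST(v factor) = { v }.
In stmt ::= v stmt expr: expr is at the end, add FOLLOW(stmt) = { $, d, f, i, j, v }.
Union: FOLLOW(expr) = { $, d, f, i, j, v }.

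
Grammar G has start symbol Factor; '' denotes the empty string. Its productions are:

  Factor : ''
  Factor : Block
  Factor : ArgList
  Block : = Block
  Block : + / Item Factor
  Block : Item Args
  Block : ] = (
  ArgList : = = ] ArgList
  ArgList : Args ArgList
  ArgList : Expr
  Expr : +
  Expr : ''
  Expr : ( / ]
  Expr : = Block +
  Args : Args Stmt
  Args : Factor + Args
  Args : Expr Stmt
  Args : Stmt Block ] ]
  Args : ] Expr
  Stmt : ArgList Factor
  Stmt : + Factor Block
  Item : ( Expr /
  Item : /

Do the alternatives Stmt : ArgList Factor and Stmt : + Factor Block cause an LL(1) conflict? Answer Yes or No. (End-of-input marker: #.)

Yes

FIRST(ArgList Factor) = { (, +, /, =, ], '' } and FIRST(+ Factor Block) = { + }.
Both contain +, so the two alternatives are not disjoint — LL(1) conflict.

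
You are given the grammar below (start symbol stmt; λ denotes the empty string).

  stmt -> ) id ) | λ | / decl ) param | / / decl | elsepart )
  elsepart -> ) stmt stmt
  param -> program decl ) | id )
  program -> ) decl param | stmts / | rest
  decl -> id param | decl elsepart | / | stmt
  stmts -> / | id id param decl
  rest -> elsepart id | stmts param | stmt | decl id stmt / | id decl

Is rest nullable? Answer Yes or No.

Yes

rest -> stmt and each of stmt is nullable, so rest ⇒* λ.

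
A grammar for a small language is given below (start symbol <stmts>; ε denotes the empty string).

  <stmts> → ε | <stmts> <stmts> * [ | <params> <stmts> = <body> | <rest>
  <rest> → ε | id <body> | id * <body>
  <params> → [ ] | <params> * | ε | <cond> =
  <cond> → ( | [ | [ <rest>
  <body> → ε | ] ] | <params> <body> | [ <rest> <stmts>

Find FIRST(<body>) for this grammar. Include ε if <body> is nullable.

<body> → ε contributes ε.
<body> → ] ] contributes {]}.
From <body> → <params> <body>: <params>, <body> nullable, take FIRST(<params>) ∪ FIRST(<body>) = { (, *, [, ] }; also ε since the whole RHS is nullable.
<body> → [ <rest> <stmts> contributes {[}.
Union: FIRST(<body>) = { (, *, [, ], ε }.

{ (, *, [, ], ε }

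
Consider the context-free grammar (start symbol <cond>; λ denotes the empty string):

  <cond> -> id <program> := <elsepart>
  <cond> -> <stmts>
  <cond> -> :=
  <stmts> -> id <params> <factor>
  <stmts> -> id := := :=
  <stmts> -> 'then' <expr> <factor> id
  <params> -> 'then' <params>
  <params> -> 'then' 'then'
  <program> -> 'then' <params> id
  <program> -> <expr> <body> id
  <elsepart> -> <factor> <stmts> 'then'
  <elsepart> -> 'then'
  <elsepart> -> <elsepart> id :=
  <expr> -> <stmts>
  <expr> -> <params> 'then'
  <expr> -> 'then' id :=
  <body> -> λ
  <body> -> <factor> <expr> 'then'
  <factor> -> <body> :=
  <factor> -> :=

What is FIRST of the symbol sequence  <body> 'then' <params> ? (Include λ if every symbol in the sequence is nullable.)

Add FIRST(<body>)\{λ} = { := }; <body> is nullable, continue.
'then' is a terminal; add {'then'} and stop.

{ 'then', := }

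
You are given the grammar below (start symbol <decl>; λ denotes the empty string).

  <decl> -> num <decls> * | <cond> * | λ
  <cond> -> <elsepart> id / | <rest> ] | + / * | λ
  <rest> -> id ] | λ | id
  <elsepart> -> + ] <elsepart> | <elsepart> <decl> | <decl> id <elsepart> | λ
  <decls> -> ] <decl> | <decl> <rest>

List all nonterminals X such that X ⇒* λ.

{ <cond>, <decl>, <decls>, <elsepart>, <rest> }

Directly nullable (have an λ-production): <decl>, <cond>, <rest>, <elsepart>.
<decls> -> <decl> <rest> with every symbol nullable, so <decls> is nullable.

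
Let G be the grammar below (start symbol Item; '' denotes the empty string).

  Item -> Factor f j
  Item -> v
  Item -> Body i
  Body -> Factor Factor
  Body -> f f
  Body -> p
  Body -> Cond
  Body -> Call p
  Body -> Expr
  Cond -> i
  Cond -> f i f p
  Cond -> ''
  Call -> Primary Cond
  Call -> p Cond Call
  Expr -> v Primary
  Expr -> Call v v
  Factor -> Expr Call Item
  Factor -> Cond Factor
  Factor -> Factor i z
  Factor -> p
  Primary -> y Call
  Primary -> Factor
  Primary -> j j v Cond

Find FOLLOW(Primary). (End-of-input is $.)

In Call -> Primary Cond: add FIRST(Cond)\{''} = { f, i }.
  Since Cond is nullable, also add FOLLOW(Call) = { f, i, j, p, v, y }.
In Expr -> v Primary: Primary is at the end, add FOLLOW(Expr) = { f, i, j, p, v, y }.
Union: FOLLOW(Primary) = { f, i, j, p, v, y }.

{ f, i, j, p, v, y }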